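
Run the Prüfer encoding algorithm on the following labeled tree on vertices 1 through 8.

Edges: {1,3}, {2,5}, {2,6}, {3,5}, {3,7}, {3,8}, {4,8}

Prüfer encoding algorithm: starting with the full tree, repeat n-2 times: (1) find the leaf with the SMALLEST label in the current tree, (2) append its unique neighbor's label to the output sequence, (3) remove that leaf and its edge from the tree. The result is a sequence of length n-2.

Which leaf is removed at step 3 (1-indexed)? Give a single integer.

Step 1: current leaves = {1,4,6,7}. Remove leaf 1 (neighbor: 3).
Step 2: current leaves = {4,6,7}. Remove leaf 4 (neighbor: 8).
Step 3: current leaves = {6,7,8}. Remove leaf 6 (neighbor: 2).

Answer: 6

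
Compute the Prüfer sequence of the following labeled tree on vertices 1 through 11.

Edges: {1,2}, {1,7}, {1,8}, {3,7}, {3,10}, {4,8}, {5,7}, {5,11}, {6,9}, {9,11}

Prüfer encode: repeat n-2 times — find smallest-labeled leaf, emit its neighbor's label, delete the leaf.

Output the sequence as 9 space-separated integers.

Step 1: leaves = {2,4,6,10}. Remove smallest leaf 2, emit neighbor 1.
Step 2: leaves = {4,6,10}. Remove smallest leaf 4, emit neighbor 8.
Step 3: leaves = {6,8,10}. Remove smallest leaf 6, emit neighbor 9.
Step 4: leaves = {8,9,10}. Remove smallest leaf 8, emit neighbor 1.
Step 5: leaves = {1,9,10}. Remove smallest leaf 1, emit neighbor 7.
Step 6: leaves = {9,10}. Remove smallest leaf 9, emit neighbor 11.
Step 7: leaves = {10,11}. Remove smallest leaf 10, emit neighbor 3.
Step 8: leaves = {3,11}. Remove smallest leaf 3, emit neighbor 7.
Step 9: leaves = {7,11}. Remove smallest leaf 7, emit neighbor 5.
Done: 2 vertices remain (5, 11). Sequence = [1 8 9 1 7 11 3 7 5]

Answer: 1 8 9 1 7 11 3 7 5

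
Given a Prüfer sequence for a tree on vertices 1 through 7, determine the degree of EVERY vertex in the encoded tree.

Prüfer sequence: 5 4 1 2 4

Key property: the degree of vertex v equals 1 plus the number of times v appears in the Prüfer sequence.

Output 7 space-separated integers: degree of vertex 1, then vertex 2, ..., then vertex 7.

p_1 = 5: count[5] becomes 1
p_2 = 4: count[4] becomes 1
p_3 = 1: count[1] becomes 1
p_4 = 2: count[2] becomes 1
p_5 = 4: count[4] becomes 2
Degrees (1 + count): deg[1]=1+1=2, deg[2]=1+1=2, deg[3]=1+0=1, deg[4]=1+2=3, deg[5]=1+1=2, deg[6]=1+0=1, deg[7]=1+0=1

Answer: 2 2 1 3 2 1 1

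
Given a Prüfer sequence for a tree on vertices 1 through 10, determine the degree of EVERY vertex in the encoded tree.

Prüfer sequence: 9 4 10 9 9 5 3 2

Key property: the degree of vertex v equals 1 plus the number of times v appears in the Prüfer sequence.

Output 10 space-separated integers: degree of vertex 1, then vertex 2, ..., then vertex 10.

Answer: 1 2 2 2 2 1 1 1 4 2

Derivation:
p_1 = 9: count[9] becomes 1
p_2 = 4: count[4] becomes 1
p_3 = 10: count[10] becomes 1
p_4 = 9: count[9] becomes 2
p_5 = 9: count[9] becomes 3
p_6 = 5: count[5] becomes 1
p_7 = 3: count[3] becomes 1
p_8 = 2: count[2] becomes 1
Degrees (1 + count): deg[1]=1+0=1, deg[2]=1+1=2, deg[3]=1+1=2, deg[4]=1+1=2, deg[5]=1+1=2, deg[6]=1+0=1, deg[7]=1+0=1, deg[8]=1+0=1, deg[9]=1+3=4, deg[10]=1+1=2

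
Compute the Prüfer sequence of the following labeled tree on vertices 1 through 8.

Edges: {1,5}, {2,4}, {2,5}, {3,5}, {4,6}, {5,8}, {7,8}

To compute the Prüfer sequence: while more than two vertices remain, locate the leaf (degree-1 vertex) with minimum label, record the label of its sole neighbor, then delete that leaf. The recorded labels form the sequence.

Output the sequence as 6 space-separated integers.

Answer: 5 5 4 2 5 8

Derivation:
Step 1: leaves = {1,3,6,7}. Remove smallest leaf 1, emit neighbor 5.
Step 2: leaves = {3,6,7}. Remove smallest leaf 3, emit neighbor 5.
Step 3: leaves = {6,7}. Remove smallest leaf 6, emit neighbor 4.
Step 4: leaves = {4,7}. Remove smallest leaf 4, emit neighbor 2.
Step 5: leaves = {2,7}. Remove smallest leaf 2, emit neighbor 5.
Step 6: leaves = {5,7}. Remove smallest leaf 5, emit neighbor 8.
Done: 2 vertices remain (7, 8). Sequence = [5 5 4 2 5 8]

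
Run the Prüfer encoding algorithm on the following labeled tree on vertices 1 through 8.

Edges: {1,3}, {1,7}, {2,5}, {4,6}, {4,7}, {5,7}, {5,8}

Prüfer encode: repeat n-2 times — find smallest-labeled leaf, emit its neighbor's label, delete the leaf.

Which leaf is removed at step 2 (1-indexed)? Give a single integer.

Step 1: current leaves = {2,3,6,8}. Remove leaf 2 (neighbor: 5).
Step 2: current leaves = {3,6,8}. Remove leaf 3 (neighbor: 1).

Answer: 3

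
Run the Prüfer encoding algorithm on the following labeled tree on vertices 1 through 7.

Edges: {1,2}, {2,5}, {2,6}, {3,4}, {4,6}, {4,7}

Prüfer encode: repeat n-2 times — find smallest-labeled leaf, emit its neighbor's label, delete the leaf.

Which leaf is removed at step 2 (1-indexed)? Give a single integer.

Step 1: current leaves = {1,3,5,7}. Remove leaf 1 (neighbor: 2).
Step 2: current leaves = {3,5,7}. Remove leaf 3 (neighbor: 4).

Answer: 3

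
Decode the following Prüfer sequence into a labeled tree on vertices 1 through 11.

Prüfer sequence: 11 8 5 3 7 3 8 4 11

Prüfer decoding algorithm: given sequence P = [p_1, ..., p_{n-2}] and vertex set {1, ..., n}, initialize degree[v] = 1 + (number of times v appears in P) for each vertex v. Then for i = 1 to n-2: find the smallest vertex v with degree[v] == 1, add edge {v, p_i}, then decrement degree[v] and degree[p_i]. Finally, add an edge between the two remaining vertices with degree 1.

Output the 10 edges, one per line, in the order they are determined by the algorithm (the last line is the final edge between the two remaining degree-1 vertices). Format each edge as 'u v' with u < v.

Answer: 1 11
2 8
5 6
3 5
7 9
3 7
3 8
4 8
4 11
10 11

Derivation:
Initial degrees: {1:1, 2:1, 3:3, 4:2, 5:2, 6:1, 7:2, 8:3, 9:1, 10:1, 11:3}
Step 1: smallest deg-1 vertex = 1, p_1 = 11. Add edge {1,11}. Now deg[1]=0, deg[11]=2.
Step 2: smallest deg-1 vertex = 2, p_2 = 8. Add edge {2,8}. Now deg[2]=0, deg[8]=2.
Step 3: smallest deg-1 vertex = 6, p_3 = 5. Add edge {5,6}. Now deg[6]=0, deg[5]=1.
Step 4: smallest deg-1 vertex = 5, p_4 = 3. Add edge {3,5}. Now deg[5]=0, deg[3]=2.
Step 5: smallest deg-1 vertex = 9, p_5 = 7. Add edge {7,9}. Now deg[9]=0, deg[7]=1.
Step 6: smallest deg-1 vertex = 7, p_6 = 3. Add edge {3,7}. Now deg[7]=0, deg[3]=1.
Step 7: smallest deg-1 vertex = 3, p_7 = 8. Add edge {3,8}. Now deg[3]=0, deg[8]=1.
Step 8: smallest deg-1 vertex = 8, p_8 = 4. Add edge {4,8}. Now deg[8]=0, deg[4]=1.
Step 9: smallest deg-1 vertex = 4, p_9 = 11. Add edge {4,11}. Now deg[4]=0, deg[11]=1.
Final: two remaining deg-1 vertices are 10, 11. Add edge {10,11}.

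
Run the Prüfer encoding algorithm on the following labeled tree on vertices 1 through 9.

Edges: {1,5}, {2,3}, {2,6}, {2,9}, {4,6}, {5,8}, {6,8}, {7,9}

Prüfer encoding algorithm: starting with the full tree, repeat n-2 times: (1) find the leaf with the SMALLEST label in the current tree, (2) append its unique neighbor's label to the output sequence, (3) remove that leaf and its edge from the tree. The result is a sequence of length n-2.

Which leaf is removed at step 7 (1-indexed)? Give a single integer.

Answer: 6

Derivation:
Step 1: current leaves = {1,3,4,7}. Remove leaf 1 (neighbor: 5).
Step 2: current leaves = {3,4,5,7}. Remove leaf 3 (neighbor: 2).
Step 3: current leaves = {4,5,7}. Remove leaf 4 (neighbor: 6).
Step 4: current leaves = {5,7}. Remove leaf 5 (neighbor: 8).
Step 5: current leaves = {7,8}. Remove leaf 7 (neighbor: 9).
Step 6: current leaves = {8,9}. Remove leaf 8 (neighbor: 6).
Step 7: current leaves = {6,9}. Remove leaf 6 (neighbor: 2).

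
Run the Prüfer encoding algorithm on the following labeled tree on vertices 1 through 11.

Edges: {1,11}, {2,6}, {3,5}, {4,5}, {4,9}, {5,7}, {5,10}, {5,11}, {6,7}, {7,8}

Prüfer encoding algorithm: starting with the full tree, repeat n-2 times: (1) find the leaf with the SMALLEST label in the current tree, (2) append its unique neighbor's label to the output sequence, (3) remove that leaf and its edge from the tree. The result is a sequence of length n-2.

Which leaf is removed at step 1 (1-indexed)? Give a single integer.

Step 1: current leaves = {1,2,3,8,9,10}. Remove leaf 1 (neighbor: 11).

Answer: 1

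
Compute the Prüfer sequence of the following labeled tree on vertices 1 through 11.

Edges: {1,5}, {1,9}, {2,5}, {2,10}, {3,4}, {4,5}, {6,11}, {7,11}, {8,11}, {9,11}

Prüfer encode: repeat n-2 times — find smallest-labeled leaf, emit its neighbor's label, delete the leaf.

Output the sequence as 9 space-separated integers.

Answer: 4 5 11 11 11 2 5 1 9

Derivation:
Step 1: leaves = {3,6,7,8,10}. Remove smallest leaf 3, emit neighbor 4.
Step 2: leaves = {4,6,7,8,10}. Remove smallest leaf 4, emit neighbor 5.
Step 3: leaves = {6,7,8,10}. Remove smallest leaf 6, emit neighbor 11.
Step 4: leaves = {7,8,10}. Remove smallest leaf 7, emit neighbor 11.
Step 5: leaves = {8,10}. Remove smallest leaf 8, emit neighbor 11.
Step 6: leaves = {10,11}. Remove smallest leaf 10, emit neighbor 2.
Step 7: leaves = {2,11}. Remove smallest leaf 2, emit neighbor 5.
Step 8: leaves = {5,11}. Remove smallest leaf 5, emit neighbor 1.
Step 9: leaves = {1,11}. Remove smallest leaf 1, emit neighbor 9.
Done: 2 vertices remain (9, 11). Sequence = [4 5 11 11 11 2 5 1 9]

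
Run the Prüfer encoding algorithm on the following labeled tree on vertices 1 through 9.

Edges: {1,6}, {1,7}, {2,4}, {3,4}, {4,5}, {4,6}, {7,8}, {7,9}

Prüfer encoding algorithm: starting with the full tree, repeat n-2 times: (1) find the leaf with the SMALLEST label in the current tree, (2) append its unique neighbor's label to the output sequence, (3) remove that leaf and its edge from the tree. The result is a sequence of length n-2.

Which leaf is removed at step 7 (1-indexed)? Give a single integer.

Answer: 8

Derivation:
Step 1: current leaves = {2,3,5,8,9}. Remove leaf 2 (neighbor: 4).
Step 2: current leaves = {3,5,8,9}. Remove leaf 3 (neighbor: 4).
Step 3: current leaves = {5,8,9}. Remove leaf 5 (neighbor: 4).
Step 4: current leaves = {4,8,9}. Remove leaf 4 (neighbor: 6).
Step 5: current leaves = {6,8,9}. Remove leaf 6 (neighbor: 1).
Step 6: current leaves = {1,8,9}. Remove leaf 1 (neighbor: 7).
Step 7: current leaves = {8,9}. Remove leaf 8 (neighbor: 7).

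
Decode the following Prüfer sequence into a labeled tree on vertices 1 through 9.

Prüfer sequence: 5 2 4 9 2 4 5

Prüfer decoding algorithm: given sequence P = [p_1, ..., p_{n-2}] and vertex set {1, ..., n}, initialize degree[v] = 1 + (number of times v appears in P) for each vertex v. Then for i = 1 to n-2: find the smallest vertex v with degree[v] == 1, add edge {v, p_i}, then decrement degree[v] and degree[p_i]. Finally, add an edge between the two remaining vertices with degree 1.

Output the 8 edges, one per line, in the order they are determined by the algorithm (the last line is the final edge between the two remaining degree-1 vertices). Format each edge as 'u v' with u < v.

Answer: 1 5
2 3
4 6
7 9
2 8
2 4
4 5
5 9

Derivation:
Initial degrees: {1:1, 2:3, 3:1, 4:3, 5:3, 6:1, 7:1, 8:1, 9:2}
Step 1: smallest deg-1 vertex = 1, p_1 = 5. Add edge {1,5}. Now deg[1]=0, deg[5]=2.
Step 2: smallest deg-1 vertex = 3, p_2 = 2. Add edge {2,3}. Now deg[3]=0, deg[2]=2.
Step 3: smallest deg-1 vertex = 6, p_3 = 4. Add edge {4,6}. Now deg[6]=0, deg[4]=2.
Step 4: smallest deg-1 vertex = 7, p_4 = 9. Add edge {7,9}. Now deg[7]=0, deg[9]=1.
Step 5: smallest deg-1 vertex = 8, p_5 = 2. Add edge {2,8}. Now deg[8]=0, deg[2]=1.
Step 6: smallest deg-1 vertex = 2, p_6 = 4. Add edge {2,4}. Now deg[2]=0, deg[4]=1.
Step 7: smallest deg-1 vertex = 4, p_7 = 5. Add edge {4,5}. Now deg[4]=0, deg[5]=1.
Final: two remaining deg-1 vertices are 5, 9. Add edge {5,9}.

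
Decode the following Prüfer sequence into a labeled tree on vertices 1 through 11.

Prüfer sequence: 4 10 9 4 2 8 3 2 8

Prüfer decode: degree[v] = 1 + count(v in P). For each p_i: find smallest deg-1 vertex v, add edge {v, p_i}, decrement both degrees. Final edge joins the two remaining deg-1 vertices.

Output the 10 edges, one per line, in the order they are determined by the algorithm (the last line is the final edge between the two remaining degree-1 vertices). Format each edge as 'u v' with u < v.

Initial degrees: {1:1, 2:3, 3:2, 4:3, 5:1, 6:1, 7:1, 8:3, 9:2, 10:2, 11:1}
Step 1: smallest deg-1 vertex = 1, p_1 = 4. Add edge {1,4}. Now deg[1]=0, deg[4]=2.
Step 2: smallest deg-1 vertex = 5, p_2 = 10. Add edge {5,10}. Now deg[5]=0, deg[10]=1.
Step 3: smallest deg-1 vertex = 6, p_3 = 9. Add edge {6,9}. Now deg[6]=0, deg[9]=1.
Step 4: smallest deg-1 vertex = 7, p_4 = 4. Add edge {4,7}. Now deg[7]=0, deg[4]=1.
Step 5: smallest deg-1 vertex = 4, p_5 = 2. Add edge {2,4}. Now deg[4]=0, deg[2]=2.
Step 6: smallest deg-1 vertex = 9, p_6 = 8. Add edge {8,9}. Now deg[9]=0, deg[8]=2.
Step 7: smallest deg-1 vertex = 10, p_7 = 3. Add edge {3,10}. Now deg[10]=0, deg[3]=1.
Step 8: smallest deg-1 vertex = 3, p_8 = 2. Add edge {2,3}. Now deg[3]=0, deg[2]=1.
Step 9: smallest deg-1 vertex = 2, p_9 = 8. Add edge {2,8}. Now deg[2]=0, deg[8]=1.
Final: two remaining deg-1 vertices are 8, 11. Add edge {8,11}.

Answer: 1 4
5 10
6 9
4 7
2 4
8 9
3 10
2 3
2 8
8 11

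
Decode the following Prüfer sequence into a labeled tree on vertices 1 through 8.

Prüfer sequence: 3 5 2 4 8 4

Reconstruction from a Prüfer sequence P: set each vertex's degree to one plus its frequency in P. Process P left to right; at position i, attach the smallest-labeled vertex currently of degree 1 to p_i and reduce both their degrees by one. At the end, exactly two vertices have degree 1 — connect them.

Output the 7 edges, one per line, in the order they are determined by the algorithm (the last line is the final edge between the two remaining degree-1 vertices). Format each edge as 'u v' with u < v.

Answer: 1 3
3 5
2 5
2 4
6 8
4 7
4 8

Derivation:
Initial degrees: {1:1, 2:2, 3:2, 4:3, 5:2, 6:1, 7:1, 8:2}
Step 1: smallest deg-1 vertex = 1, p_1 = 3. Add edge {1,3}. Now deg[1]=0, deg[3]=1.
Step 2: smallest deg-1 vertex = 3, p_2 = 5. Add edge {3,5}. Now deg[3]=0, deg[5]=1.
Step 3: smallest deg-1 vertex = 5, p_3 = 2. Add edge {2,5}. Now deg[5]=0, deg[2]=1.
Step 4: smallest deg-1 vertex = 2, p_4 = 4. Add edge {2,4}. Now deg[2]=0, deg[4]=2.
Step 5: smallest deg-1 vertex = 6, p_5 = 8. Add edge {6,8}. Now deg[6]=0, deg[8]=1.
Step 6: smallest deg-1 vertex = 7, p_6 = 4. Add edge {4,7}. Now deg[7]=0, deg[4]=1.
Final: two remaining deg-1 vertices are 4, 8. Add edge {4,8}.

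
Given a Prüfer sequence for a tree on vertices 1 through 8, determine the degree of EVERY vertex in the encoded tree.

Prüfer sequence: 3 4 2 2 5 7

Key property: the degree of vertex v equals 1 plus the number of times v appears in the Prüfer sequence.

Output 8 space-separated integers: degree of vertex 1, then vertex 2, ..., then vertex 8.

p_1 = 3: count[3] becomes 1
p_2 = 4: count[4] becomes 1
p_3 = 2: count[2] becomes 1
p_4 = 2: count[2] becomes 2
p_5 = 5: count[5] becomes 1
p_6 = 7: count[7] becomes 1
Degrees (1 + count): deg[1]=1+0=1, deg[2]=1+2=3, deg[3]=1+1=2, deg[4]=1+1=2, deg[5]=1+1=2, deg[6]=1+0=1, deg[7]=1+1=2, deg[8]=1+0=1

Answer: 1 3 2 2 2 1 2 1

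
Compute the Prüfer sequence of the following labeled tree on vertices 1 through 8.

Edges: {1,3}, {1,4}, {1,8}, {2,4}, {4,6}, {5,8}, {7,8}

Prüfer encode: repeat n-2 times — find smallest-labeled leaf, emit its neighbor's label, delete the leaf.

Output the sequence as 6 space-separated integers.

Answer: 4 1 8 4 1 8

Derivation:
Step 1: leaves = {2,3,5,6,7}. Remove smallest leaf 2, emit neighbor 4.
Step 2: leaves = {3,5,6,7}. Remove smallest leaf 3, emit neighbor 1.
Step 3: leaves = {5,6,7}. Remove smallest leaf 5, emit neighbor 8.
Step 4: leaves = {6,7}. Remove smallest leaf 6, emit neighbor 4.
Step 5: leaves = {4,7}. Remove smallest leaf 4, emit neighbor 1.
Step 6: leaves = {1,7}. Remove smallest leaf 1, emit neighbor 8.
Done: 2 vertices remain (7, 8). Sequence = [4 1 8 4 1 8]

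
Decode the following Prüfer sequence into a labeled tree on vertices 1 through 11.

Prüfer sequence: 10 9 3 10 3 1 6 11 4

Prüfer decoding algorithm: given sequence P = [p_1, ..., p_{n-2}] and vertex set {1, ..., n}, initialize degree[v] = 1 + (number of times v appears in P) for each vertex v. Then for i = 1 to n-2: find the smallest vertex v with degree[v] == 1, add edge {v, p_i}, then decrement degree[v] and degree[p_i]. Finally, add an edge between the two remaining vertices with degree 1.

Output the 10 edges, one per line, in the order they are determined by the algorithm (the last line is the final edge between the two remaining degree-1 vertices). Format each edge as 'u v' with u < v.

Answer: 2 10
5 9
3 7
8 10
3 9
1 3
1 6
6 11
4 10
4 11

Derivation:
Initial degrees: {1:2, 2:1, 3:3, 4:2, 5:1, 6:2, 7:1, 8:1, 9:2, 10:3, 11:2}
Step 1: smallest deg-1 vertex = 2, p_1 = 10. Add edge {2,10}. Now deg[2]=0, deg[10]=2.
Step 2: smallest deg-1 vertex = 5, p_2 = 9. Add edge {5,9}. Now deg[5]=0, deg[9]=1.
Step 3: smallest deg-1 vertex = 7, p_3 = 3. Add edge {3,7}. Now deg[7]=0, deg[3]=2.
Step 4: smallest deg-1 vertex = 8, p_4 = 10. Add edge {8,10}. Now deg[8]=0, deg[10]=1.
Step 5: smallest deg-1 vertex = 9, p_5 = 3. Add edge {3,9}. Now deg[9]=0, deg[3]=1.
Step 6: smallest deg-1 vertex = 3, p_6 = 1. Add edge {1,3}. Now deg[3]=0, deg[1]=1.
Step 7: smallest deg-1 vertex = 1, p_7 = 6. Add edge {1,6}. Now deg[1]=0, deg[6]=1.
Step 8: smallest deg-1 vertex = 6, p_8 = 11. Add edge {6,11}. Now deg[6]=0, deg[11]=1.
Step 9: smallest deg-1 vertex = 10, p_9 = 4. Add edge {4,10}. Now deg[10]=0, deg[4]=1.
Final: two remaining deg-1 vertices are 4, 11. Add edge {4,11}.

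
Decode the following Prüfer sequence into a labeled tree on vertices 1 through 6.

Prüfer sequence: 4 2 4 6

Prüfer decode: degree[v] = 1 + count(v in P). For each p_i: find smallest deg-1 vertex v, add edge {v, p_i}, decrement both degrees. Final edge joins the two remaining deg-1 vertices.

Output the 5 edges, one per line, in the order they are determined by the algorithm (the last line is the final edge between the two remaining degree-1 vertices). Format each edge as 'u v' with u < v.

Answer: 1 4
2 3
2 4
4 6
5 6

Derivation:
Initial degrees: {1:1, 2:2, 3:1, 4:3, 5:1, 6:2}
Step 1: smallest deg-1 vertex = 1, p_1 = 4. Add edge {1,4}. Now deg[1]=0, deg[4]=2.
Step 2: smallest deg-1 vertex = 3, p_2 = 2. Add edge {2,3}. Now deg[3]=0, deg[2]=1.
Step 3: smallest deg-1 vertex = 2, p_3 = 4. Add edge {2,4}. Now deg[2]=0, deg[4]=1.
Step 4: smallest deg-1 vertex = 4, p_4 = 6. Add edge {4,6}. Now deg[4]=0, deg[6]=1.
Final: two remaining deg-1 vertices are 5, 6. Add edge {5,6}.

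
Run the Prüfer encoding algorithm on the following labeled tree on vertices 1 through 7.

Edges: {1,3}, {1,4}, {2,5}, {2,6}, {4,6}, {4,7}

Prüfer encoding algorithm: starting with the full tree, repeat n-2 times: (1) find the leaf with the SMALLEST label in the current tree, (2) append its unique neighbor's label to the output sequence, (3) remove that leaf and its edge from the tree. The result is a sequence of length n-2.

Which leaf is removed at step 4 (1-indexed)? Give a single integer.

Step 1: current leaves = {3,5,7}. Remove leaf 3 (neighbor: 1).
Step 2: current leaves = {1,5,7}. Remove leaf 1 (neighbor: 4).
Step 3: current leaves = {5,7}. Remove leaf 5 (neighbor: 2).
Step 4: current leaves = {2,7}. Remove leaf 2 (neighbor: 6).

Answer: 2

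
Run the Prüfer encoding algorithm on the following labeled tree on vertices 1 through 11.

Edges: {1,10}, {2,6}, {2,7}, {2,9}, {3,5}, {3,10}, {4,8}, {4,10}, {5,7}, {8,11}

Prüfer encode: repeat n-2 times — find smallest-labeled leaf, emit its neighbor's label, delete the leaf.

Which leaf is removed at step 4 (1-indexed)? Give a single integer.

Step 1: current leaves = {1,6,9,11}. Remove leaf 1 (neighbor: 10).
Step 2: current leaves = {6,9,11}. Remove leaf 6 (neighbor: 2).
Step 3: current leaves = {9,11}. Remove leaf 9 (neighbor: 2).
Step 4: current leaves = {2,11}. Remove leaf 2 (neighbor: 7).

Answer: 2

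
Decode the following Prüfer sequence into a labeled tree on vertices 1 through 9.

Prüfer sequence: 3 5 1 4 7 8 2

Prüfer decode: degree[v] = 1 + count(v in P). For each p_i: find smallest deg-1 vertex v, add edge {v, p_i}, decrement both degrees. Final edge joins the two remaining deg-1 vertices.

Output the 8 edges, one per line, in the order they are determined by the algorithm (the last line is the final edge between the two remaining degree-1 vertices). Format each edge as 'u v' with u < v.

Answer: 3 6
3 5
1 5
1 4
4 7
7 8
2 8
2 9

Derivation:
Initial degrees: {1:2, 2:2, 3:2, 4:2, 5:2, 6:1, 7:2, 8:2, 9:1}
Step 1: smallest deg-1 vertex = 6, p_1 = 3. Add edge {3,6}. Now deg[6]=0, deg[3]=1.
Step 2: smallest deg-1 vertex = 3, p_2 = 5. Add edge {3,5}. Now deg[3]=0, deg[5]=1.
Step 3: smallest deg-1 vertex = 5, p_3 = 1. Add edge {1,5}. Now deg[5]=0, deg[1]=1.
Step 4: smallest deg-1 vertex = 1, p_4 = 4. Add edge {1,4}. Now deg[1]=0, deg[4]=1.
Step 5: smallest deg-1 vertex = 4, p_5 = 7. Add edge {4,7}. Now deg[4]=0, deg[7]=1.
Step 6: smallest deg-1 vertex = 7, p_6 = 8. Add edge {7,8}. Now deg[7]=0, deg[8]=1.
Step 7: smallest deg-1 vertex = 8, p_7 = 2. Add edge {2,8}. Now deg[8]=0, deg[2]=1.
Final: two remaining deg-1 vertices are 2, 9. Add edge {2,9}.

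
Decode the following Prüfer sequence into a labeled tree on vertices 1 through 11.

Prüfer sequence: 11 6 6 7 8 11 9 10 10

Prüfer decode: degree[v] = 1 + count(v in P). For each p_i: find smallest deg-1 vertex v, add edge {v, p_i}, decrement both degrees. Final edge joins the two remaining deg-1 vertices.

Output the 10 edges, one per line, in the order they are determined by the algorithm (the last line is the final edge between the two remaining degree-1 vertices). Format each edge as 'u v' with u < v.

Initial degrees: {1:1, 2:1, 3:1, 4:1, 5:1, 6:3, 7:2, 8:2, 9:2, 10:3, 11:3}
Step 1: smallest deg-1 vertex = 1, p_1 = 11. Add edge {1,11}. Now deg[1]=0, deg[11]=2.
Step 2: smallest deg-1 vertex = 2, p_2 = 6. Add edge {2,6}. Now deg[2]=0, deg[6]=2.
Step 3: smallest deg-1 vertex = 3, p_3 = 6. Add edge {3,6}. Now deg[3]=0, deg[6]=1.
Step 4: smallest deg-1 vertex = 4, p_4 = 7. Add edge {4,7}. Now deg[4]=0, deg[7]=1.
Step 5: smallest deg-1 vertex = 5, p_5 = 8. Add edge {5,8}. Now deg[5]=0, deg[8]=1.
Step 6: smallest deg-1 vertex = 6, p_6 = 11. Add edge {6,11}. Now deg[6]=0, deg[11]=1.
Step 7: smallest deg-1 vertex = 7, p_7 = 9. Add edge {7,9}. Now deg[7]=0, deg[9]=1.
Step 8: smallest deg-1 vertex = 8, p_8 = 10. Add edge {8,10}. Now deg[8]=0, deg[10]=2.
Step 9: smallest deg-1 vertex = 9, p_9 = 10. Add edge {9,10}. Now deg[9]=0, deg[10]=1.
Final: two remaining deg-1 vertices are 10, 11. Add edge {10,11}.

Answer: 1 11
2 6
3 6
4 7
5 8
6 11
7 9
8 10
9 10
10 11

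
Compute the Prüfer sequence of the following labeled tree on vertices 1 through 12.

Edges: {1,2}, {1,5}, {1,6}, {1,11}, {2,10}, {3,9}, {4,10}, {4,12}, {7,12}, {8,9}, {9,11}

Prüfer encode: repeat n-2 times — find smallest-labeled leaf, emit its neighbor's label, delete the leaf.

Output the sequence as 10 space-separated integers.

Answer: 9 1 1 12 9 11 1 2 10 4

Derivation:
Step 1: leaves = {3,5,6,7,8}. Remove smallest leaf 3, emit neighbor 9.
Step 2: leaves = {5,6,7,8}. Remove smallest leaf 5, emit neighbor 1.
Step 3: leaves = {6,7,8}. Remove smallest leaf 6, emit neighbor 1.
Step 4: leaves = {7,8}. Remove smallest leaf 7, emit neighbor 12.
Step 5: leaves = {8,12}. Remove smallest leaf 8, emit neighbor 9.
Step 6: leaves = {9,12}. Remove smallest leaf 9, emit neighbor 11.
Step 7: leaves = {11,12}. Remove smallest leaf 11, emit neighbor 1.
Step 8: leaves = {1,12}. Remove smallest leaf 1, emit neighbor 2.
Step 9: leaves = {2,12}. Remove smallest leaf 2, emit neighbor 10.
Step 10: leaves = {10,12}. Remove smallest leaf 10, emit neighbor 4.
Done: 2 vertices remain (4, 12). Sequence = [9 1 1 12 9 11 1 2 10 4]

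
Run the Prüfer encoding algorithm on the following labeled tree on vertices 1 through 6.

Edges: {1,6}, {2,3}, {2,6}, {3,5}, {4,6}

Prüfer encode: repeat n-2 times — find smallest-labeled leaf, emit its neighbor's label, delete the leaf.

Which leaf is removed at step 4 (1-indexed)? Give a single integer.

Answer: 3

Derivation:
Step 1: current leaves = {1,4,5}. Remove leaf 1 (neighbor: 6).
Step 2: current leaves = {4,5}. Remove leaf 4 (neighbor: 6).
Step 3: current leaves = {5,6}. Remove leaf 5 (neighbor: 3).
Step 4: current leaves = {3,6}. Remove leaf 3 (neighbor: 2).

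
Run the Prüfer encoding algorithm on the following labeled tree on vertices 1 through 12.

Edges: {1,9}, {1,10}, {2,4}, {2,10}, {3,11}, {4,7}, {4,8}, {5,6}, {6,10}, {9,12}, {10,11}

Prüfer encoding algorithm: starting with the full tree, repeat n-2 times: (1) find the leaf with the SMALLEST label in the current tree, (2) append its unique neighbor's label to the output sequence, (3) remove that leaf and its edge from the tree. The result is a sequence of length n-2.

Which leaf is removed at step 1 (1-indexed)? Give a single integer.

Answer: 3

Derivation:
Step 1: current leaves = {3,5,7,8,12}. Remove leaf 3 (neighbor: 11).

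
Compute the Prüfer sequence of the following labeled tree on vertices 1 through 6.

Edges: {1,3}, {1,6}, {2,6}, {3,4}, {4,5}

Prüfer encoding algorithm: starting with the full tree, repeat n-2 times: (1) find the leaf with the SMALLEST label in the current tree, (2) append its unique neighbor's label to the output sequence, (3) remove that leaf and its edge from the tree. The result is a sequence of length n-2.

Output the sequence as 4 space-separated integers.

Answer: 6 4 3 1

Derivation:
Step 1: leaves = {2,5}. Remove smallest leaf 2, emit neighbor 6.
Step 2: leaves = {5,6}. Remove smallest leaf 5, emit neighbor 4.
Step 3: leaves = {4,6}. Remove smallest leaf 4, emit neighbor 3.
Step 4: leaves = {3,6}. Remove smallest leaf 3, emit neighbor 1.
Done: 2 vertices remain (1, 6). Sequence = [6 4 3 1]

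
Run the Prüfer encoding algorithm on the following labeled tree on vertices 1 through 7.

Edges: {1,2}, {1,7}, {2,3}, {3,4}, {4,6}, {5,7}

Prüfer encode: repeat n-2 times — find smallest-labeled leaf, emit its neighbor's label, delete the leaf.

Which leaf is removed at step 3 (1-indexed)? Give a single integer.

Answer: 4

Derivation:
Step 1: current leaves = {5,6}. Remove leaf 5 (neighbor: 7).
Step 2: current leaves = {6,7}. Remove leaf 6 (neighbor: 4).
Step 3: current leaves = {4,7}. Remove leaf 4 (neighbor: 3).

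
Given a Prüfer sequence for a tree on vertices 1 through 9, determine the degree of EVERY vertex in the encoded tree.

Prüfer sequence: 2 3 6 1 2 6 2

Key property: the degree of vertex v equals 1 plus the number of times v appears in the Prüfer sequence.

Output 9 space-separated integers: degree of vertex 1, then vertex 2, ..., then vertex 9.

Answer: 2 4 2 1 1 3 1 1 1

Derivation:
p_1 = 2: count[2] becomes 1
p_2 = 3: count[3] becomes 1
p_3 = 6: count[6] becomes 1
p_4 = 1: count[1] becomes 1
p_5 = 2: count[2] becomes 2
p_6 = 6: count[6] becomes 2
p_7 = 2: count[2] becomes 3
Degrees (1 + count): deg[1]=1+1=2, deg[2]=1+3=4, deg[3]=1+1=2, deg[4]=1+0=1, deg[5]=1+0=1, deg[6]=1+2=3, deg[7]=1+0=1, deg[8]=1+0=1, deg[9]=1+0=1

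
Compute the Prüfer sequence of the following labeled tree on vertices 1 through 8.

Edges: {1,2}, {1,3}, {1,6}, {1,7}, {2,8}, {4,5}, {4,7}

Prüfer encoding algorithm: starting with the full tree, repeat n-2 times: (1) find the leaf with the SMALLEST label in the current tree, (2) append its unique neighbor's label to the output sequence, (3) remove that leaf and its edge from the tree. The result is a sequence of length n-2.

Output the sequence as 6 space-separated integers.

Answer: 1 4 7 1 1 2

Derivation:
Step 1: leaves = {3,5,6,8}. Remove smallest leaf 3, emit neighbor 1.
Step 2: leaves = {5,6,8}. Remove smallest leaf 5, emit neighbor 4.
Step 3: leaves = {4,6,8}. Remove smallest leaf 4, emit neighbor 7.
Step 4: leaves = {6,7,8}. Remove smallest leaf 6, emit neighbor 1.
Step 5: leaves = {7,8}. Remove smallest leaf 7, emit neighbor 1.
Step 6: leaves = {1,8}. Remove smallest leaf 1, emit neighbor 2.
Done: 2 vertices remain (2, 8). Sequence = [1 4 7 1 1 2]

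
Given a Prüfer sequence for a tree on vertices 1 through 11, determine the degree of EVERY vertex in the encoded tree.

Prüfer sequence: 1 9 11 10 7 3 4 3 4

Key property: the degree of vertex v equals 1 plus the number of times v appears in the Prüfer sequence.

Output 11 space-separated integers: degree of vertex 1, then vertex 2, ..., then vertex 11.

Answer: 2 1 3 3 1 1 2 1 2 2 2

Derivation:
p_1 = 1: count[1] becomes 1
p_2 = 9: count[9] becomes 1
p_3 = 11: count[11] becomes 1
p_4 = 10: count[10] becomes 1
p_5 = 7: count[7] becomes 1
p_6 = 3: count[3] becomes 1
p_7 = 4: count[4] becomes 1
p_8 = 3: count[3] becomes 2
p_9 = 4: count[4] becomes 2
Degrees (1 + count): deg[1]=1+1=2, deg[2]=1+0=1, deg[3]=1+2=3, deg[4]=1+2=3, deg[5]=1+0=1, deg[6]=1+0=1, deg[7]=1+1=2, deg[8]=1+0=1, deg[9]=1+1=2, deg[10]=1+1=2, deg[11]=1+1=2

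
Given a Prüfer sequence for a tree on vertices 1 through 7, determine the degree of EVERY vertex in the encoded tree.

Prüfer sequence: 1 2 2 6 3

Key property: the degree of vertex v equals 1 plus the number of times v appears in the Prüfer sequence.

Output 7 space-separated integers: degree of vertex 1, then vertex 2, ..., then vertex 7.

p_1 = 1: count[1] becomes 1
p_2 = 2: count[2] becomes 1
p_3 = 2: count[2] becomes 2
p_4 = 6: count[6] becomes 1
p_5 = 3: count[3] becomes 1
Degrees (1 + count): deg[1]=1+1=2, deg[2]=1+2=3, deg[3]=1+1=2, deg[4]=1+0=1, deg[5]=1+0=1, deg[6]=1+1=2, deg[7]=1+0=1

Answer: 2 3 2 1 1 2 1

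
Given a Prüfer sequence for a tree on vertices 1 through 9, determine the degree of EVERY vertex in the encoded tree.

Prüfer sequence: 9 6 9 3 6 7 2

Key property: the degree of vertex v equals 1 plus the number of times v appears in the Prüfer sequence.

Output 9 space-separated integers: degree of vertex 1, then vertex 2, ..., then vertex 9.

Answer: 1 2 2 1 1 3 2 1 3

Derivation:
p_1 = 9: count[9] becomes 1
p_2 = 6: count[6] becomes 1
p_3 = 9: count[9] becomes 2
p_4 = 3: count[3] becomes 1
p_5 = 6: count[6] becomes 2
p_6 = 7: count[7] becomes 1
p_7 = 2: count[2] becomes 1
Degrees (1 + count): deg[1]=1+0=1, deg[2]=1+1=2, deg[3]=1+1=2, deg[4]=1+0=1, deg[5]=1+0=1, deg[6]=1+2=3, deg[7]=1+1=2, deg[8]=1+0=1, deg[9]=1+2=3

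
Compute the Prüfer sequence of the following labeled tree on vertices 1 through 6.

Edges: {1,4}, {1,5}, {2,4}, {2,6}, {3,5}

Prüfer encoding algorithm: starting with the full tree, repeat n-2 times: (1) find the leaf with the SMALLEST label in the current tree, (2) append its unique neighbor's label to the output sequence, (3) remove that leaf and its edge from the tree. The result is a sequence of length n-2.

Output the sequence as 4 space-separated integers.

Answer: 5 1 4 2

Derivation:
Step 1: leaves = {3,6}. Remove smallest leaf 3, emit neighbor 5.
Step 2: leaves = {5,6}. Remove smallest leaf 5, emit neighbor 1.
Step 3: leaves = {1,6}. Remove smallest leaf 1, emit neighbor 4.
Step 4: leaves = {4,6}. Remove smallest leaf 4, emit neighbor 2.
Done: 2 vertices remain (2, 6). Sequence = [5 1 4 2]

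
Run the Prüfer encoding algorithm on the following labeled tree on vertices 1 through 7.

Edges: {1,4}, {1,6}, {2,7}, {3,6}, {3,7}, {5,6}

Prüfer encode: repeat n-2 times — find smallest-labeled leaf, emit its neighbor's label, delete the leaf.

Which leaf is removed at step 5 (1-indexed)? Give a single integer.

Answer: 6

Derivation:
Step 1: current leaves = {2,4,5}. Remove leaf 2 (neighbor: 7).
Step 2: current leaves = {4,5,7}. Remove leaf 4 (neighbor: 1).
Step 3: current leaves = {1,5,7}. Remove leaf 1 (neighbor: 6).
Step 4: current leaves = {5,7}. Remove leaf 5 (neighbor: 6).
Step 5: current leaves = {6,7}. Remove leaf 6 (neighbor: 3).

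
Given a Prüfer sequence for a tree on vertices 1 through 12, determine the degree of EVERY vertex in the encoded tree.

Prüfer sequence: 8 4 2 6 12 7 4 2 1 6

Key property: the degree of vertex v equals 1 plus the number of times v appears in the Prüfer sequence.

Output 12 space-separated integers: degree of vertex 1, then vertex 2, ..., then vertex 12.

p_1 = 8: count[8] becomes 1
p_2 = 4: count[4] becomes 1
p_3 = 2: count[2] becomes 1
p_4 = 6: count[6] becomes 1
p_5 = 12: count[12] becomes 1
p_6 = 7: count[7] becomes 1
p_7 = 4: count[4] becomes 2
p_8 = 2: count[2] becomes 2
p_9 = 1: count[1] becomes 1
p_10 = 6: count[6] becomes 2
Degrees (1 + count): deg[1]=1+1=2, deg[2]=1+2=3, deg[3]=1+0=1, deg[4]=1+2=3, deg[5]=1+0=1, deg[6]=1+2=3, deg[7]=1+1=2, deg[8]=1+1=2, deg[9]=1+0=1, deg[10]=1+0=1, deg[11]=1+0=1, deg[12]=1+1=2

Answer: 2 3 1 3 1 3 2 2 1 1 1 2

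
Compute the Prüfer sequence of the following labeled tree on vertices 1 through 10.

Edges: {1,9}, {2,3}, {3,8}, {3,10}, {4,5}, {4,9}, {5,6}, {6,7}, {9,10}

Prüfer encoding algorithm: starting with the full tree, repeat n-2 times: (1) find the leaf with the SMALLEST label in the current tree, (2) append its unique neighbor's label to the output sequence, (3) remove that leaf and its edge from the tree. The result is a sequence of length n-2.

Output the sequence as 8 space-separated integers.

Step 1: leaves = {1,2,7,8}. Remove smallest leaf 1, emit neighbor 9.
Step 2: leaves = {2,7,8}. Remove smallest leaf 2, emit neighbor 3.
Step 3: leaves = {7,8}. Remove smallest leaf 7, emit neighbor 6.
Step 4: leaves = {6,8}. Remove smallest leaf 6, emit neighbor 5.
Step 5: leaves = {5,8}. Remove smallest leaf 5, emit neighbor 4.
Step 6: leaves = {4,8}. Remove smallest leaf 4, emit neighbor 9.
Step 7: leaves = {8,9}. Remove smallest leaf 8, emit neighbor 3.
Step 8: leaves = {3,9}. Remove smallest leaf 3, emit neighbor 10.
Done: 2 vertices remain (9, 10). Sequence = [9 3 6 5 4 9 3 10]

Answer: 9 3 6 5 4 9 3 10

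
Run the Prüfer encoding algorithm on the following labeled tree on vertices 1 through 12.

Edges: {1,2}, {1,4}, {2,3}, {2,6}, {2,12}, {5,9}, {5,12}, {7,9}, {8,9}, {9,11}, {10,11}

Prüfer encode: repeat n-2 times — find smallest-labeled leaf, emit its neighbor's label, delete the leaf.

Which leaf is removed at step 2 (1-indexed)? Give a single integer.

Step 1: current leaves = {3,4,6,7,8,10}. Remove leaf 3 (neighbor: 2).
Step 2: current leaves = {4,6,7,8,10}. Remove leaf 4 (neighbor: 1).

Answer: 4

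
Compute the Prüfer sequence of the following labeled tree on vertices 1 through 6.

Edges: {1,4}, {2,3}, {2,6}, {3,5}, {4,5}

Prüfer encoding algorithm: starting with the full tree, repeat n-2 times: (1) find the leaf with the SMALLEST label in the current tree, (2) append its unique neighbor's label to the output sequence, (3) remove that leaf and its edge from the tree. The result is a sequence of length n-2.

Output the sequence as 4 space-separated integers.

Step 1: leaves = {1,6}. Remove smallest leaf 1, emit neighbor 4.
Step 2: leaves = {4,6}. Remove smallest leaf 4, emit neighbor 5.
Step 3: leaves = {5,6}. Remove smallest leaf 5, emit neighbor 3.
Step 4: leaves = {3,6}. Remove smallest leaf 3, emit neighbor 2.
Done: 2 vertices remain (2, 6). Sequence = [4 5 3 2]

Answer: 4 5 3 2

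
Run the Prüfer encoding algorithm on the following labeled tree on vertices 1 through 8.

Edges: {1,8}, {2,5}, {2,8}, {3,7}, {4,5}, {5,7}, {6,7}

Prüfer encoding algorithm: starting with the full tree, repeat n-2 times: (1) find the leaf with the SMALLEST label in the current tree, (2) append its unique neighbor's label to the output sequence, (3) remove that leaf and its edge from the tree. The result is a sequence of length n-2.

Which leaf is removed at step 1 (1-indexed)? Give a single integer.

Answer: 1

Derivation:
Step 1: current leaves = {1,3,4,6}. Remove leaf 1 (neighbor: 8).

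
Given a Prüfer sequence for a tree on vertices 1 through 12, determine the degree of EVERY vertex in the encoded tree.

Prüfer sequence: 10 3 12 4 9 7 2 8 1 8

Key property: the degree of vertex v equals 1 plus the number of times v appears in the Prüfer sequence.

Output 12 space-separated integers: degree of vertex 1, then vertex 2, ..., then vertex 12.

Answer: 2 2 2 2 1 1 2 3 2 2 1 2

Derivation:
p_1 = 10: count[10] becomes 1
p_2 = 3: count[3] becomes 1
p_3 = 12: count[12] becomes 1
p_4 = 4: count[4] becomes 1
p_5 = 9: count[9] becomes 1
p_6 = 7: count[7] becomes 1
p_7 = 2: count[2] becomes 1
p_8 = 8: count[8] becomes 1
p_9 = 1: count[1] becomes 1
p_10 = 8: count[8] becomes 2
Degrees (1 + count): deg[1]=1+1=2, deg[2]=1+1=2, deg[3]=1+1=2, deg[4]=1+1=2, deg[5]=1+0=1, deg[6]=1+0=1, deg[7]=1+1=2, deg[8]=1+2=3, deg[9]=1+1=2, deg[10]=1+1=2, deg[11]=1+0=1, deg[12]=1+1=2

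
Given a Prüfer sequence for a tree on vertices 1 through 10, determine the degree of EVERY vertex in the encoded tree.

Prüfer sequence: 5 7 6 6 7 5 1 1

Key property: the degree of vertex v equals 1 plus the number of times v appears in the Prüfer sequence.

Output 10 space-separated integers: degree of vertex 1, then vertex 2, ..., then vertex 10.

p_1 = 5: count[5] becomes 1
p_2 = 7: count[7] becomes 1
p_3 = 6: count[6] becomes 1
p_4 = 6: count[6] becomes 2
p_5 = 7: count[7] becomes 2
p_6 = 5: count[5] becomes 2
p_7 = 1: count[1] becomes 1
p_8 = 1: count[1] becomes 2
Degrees (1 + count): deg[1]=1+2=3, deg[2]=1+0=1, deg[3]=1+0=1, deg[4]=1+0=1, deg[5]=1+2=3, deg[6]=1+2=3, deg[7]=1+2=3, deg[8]=1+0=1, deg[9]=1+0=1, deg[10]=1+0=1

Answer: 3 1 1 1 3 3 3 1 1 1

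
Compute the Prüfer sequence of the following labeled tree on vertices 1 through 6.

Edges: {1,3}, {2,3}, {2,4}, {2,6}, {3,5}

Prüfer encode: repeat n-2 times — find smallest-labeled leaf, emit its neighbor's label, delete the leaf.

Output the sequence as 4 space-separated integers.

Answer: 3 2 3 2

Derivation:
Step 1: leaves = {1,4,5,6}. Remove smallest leaf 1, emit neighbor 3.
Step 2: leaves = {4,5,6}. Remove smallest leaf 4, emit neighbor 2.
Step 3: leaves = {5,6}. Remove smallest leaf 5, emit neighbor 3.
Step 4: leaves = {3,6}. Remove smallest leaf 3, emit neighbor 2.
Done: 2 vertices remain (2, 6). Sequence = [3 2 3 2]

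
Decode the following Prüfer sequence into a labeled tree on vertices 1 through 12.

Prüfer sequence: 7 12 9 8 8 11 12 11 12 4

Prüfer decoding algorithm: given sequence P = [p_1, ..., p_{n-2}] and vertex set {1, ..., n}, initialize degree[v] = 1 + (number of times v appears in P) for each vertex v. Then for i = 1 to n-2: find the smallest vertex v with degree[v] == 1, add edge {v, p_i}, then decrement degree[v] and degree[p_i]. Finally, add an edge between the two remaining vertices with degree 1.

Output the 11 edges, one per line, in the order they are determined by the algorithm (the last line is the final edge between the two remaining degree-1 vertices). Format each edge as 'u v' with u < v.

Answer: 1 7
2 12
3 9
5 8
6 8
7 11
8 12
9 11
10 12
4 11
4 12

Derivation:
Initial degrees: {1:1, 2:1, 3:1, 4:2, 5:1, 6:1, 7:2, 8:3, 9:2, 10:1, 11:3, 12:4}
Step 1: smallest deg-1 vertex = 1, p_1 = 7. Add edge {1,7}. Now deg[1]=0, deg[7]=1.
Step 2: smallest deg-1 vertex = 2, p_2 = 12. Add edge {2,12}. Now deg[2]=0, deg[12]=3.
Step 3: smallest deg-1 vertex = 3, p_3 = 9. Add edge {3,9}. Now deg[3]=0, deg[9]=1.
Step 4: smallest deg-1 vertex = 5, p_4 = 8. Add edge {5,8}. Now deg[5]=0, deg[8]=2.
Step 5: smallest deg-1 vertex = 6, p_5 = 8. Add edge {6,8}. Now deg[6]=0, deg[8]=1.
Step 6: smallest deg-1 vertex = 7, p_6 = 11. Add edge {7,11}. Now deg[7]=0, deg[11]=2.
Step 7: smallest deg-1 vertex = 8, p_7 = 12. Add edge {8,12}. Now deg[8]=0, deg[12]=2.
Step 8: smallest deg-1 vertex = 9, p_8 = 11. Add edge {9,11}. Now deg[9]=0, deg[11]=1.
Step 9: smallest deg-1 vertex = 10, p_9 = 12. Add edge {10,12}. Now deg[10]=0, deg[12]=1.
Step 10: smallest deg-1 vertex = 11, p_10 = 4. Add edge {4,11}. Now deg[11]=0, deg[4]=1.
Final: two remaining deg-1 vertices are 4, 12. Add edge {4,12}.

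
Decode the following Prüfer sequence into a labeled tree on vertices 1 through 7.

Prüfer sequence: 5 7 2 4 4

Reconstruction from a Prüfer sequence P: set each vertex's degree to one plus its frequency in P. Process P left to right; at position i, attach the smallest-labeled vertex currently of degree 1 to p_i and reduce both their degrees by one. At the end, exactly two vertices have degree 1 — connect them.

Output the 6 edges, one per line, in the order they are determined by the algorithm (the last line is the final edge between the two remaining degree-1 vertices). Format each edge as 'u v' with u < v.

Answer: 1 5
3 7
2 5
2 4
4 6
4 7

Derivation:
Initial degrees: {1:1, 2:2, 3:1, 4:3, 5:2, 6:1, 7:2}
Step 1: smallest deg-1 vertex = 1, p_1 = 5. Add edge {1,5}. Now deg[1]=0, deg[5]=1.
Step 2: smallest deg-1 vertex = 3, p_2 = 7. Add edge {3,7}. Now deg[3]=0, deg[7]=1.
Step 3: smallest deg-1 vertex = 5, p_3 = 2. Add edge {2,5}. Now deg[5]=0, deg[2]=1.
Step 4: smallest deg-1 vertex = 2, p_4 = 4. Add edge {2,4}. Now deg[2]=0, deg[4]=2.
Step 5: smallest deg-1 vertex = 6, p_5 = 4. Add edge {4,6}. Now deg[6]=0, deg[4]=1.
Final: two remaining deg-1 vertices are 4, 7. Add edge {4,7}.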